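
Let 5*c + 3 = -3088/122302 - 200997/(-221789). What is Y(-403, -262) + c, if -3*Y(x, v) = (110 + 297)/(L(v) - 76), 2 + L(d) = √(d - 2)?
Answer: 11633960177447/9358207205910 + 407*I*√66/9522 ≈ 1.2432 + 0.34725*I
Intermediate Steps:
L(d) = -2 + √(-2 + d) (L(d) = -2 + √(d - 2) = -2 + √(-2 + d))
c = -1249527482/2948395465 (c = -⅗ + (-3088/122302 - 200997/(-221789))/5 = -⅗ + (-3088*1/122302 - 200997*(-1/221789))/5 = -⅗ + (-1544/61151 + 8739/9643)/5 = -⅗ + (⅕)*(519509797/589679093) = -⅗ + 519509797/2948395465 = -1249527482/2948395465 ≈ -0.42380)
Y(x, v) = -407/(3*(-78 + √(-2 + v))) (Y(x, v) = -(110 + 297)/(3*((-2 + √(-2 + v)) - 76)) = -407/(3*(-78 + √(-2 + v))))
Y(-403, -262) + c = -407/(-234 + 3*√(-2 - 262)) - 1249527482/2948395465 = -407/(-234 + 3*√(-264)) - 1249527482/2948395465 = -407/(-234 + 3*(2*I*√66)) - 1249527482/2948395465 = -407/(-234 + 6*I*√66) - 1249527482/2948395465 = -1249527482/2948395465 - 407/(-234 + 6*I*√66)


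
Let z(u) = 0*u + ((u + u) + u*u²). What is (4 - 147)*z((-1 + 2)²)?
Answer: -429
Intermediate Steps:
z(u) = u³ + 2*u (z(u) = 0 + (2*u + u³) = 0 + (u³ + 2*u) = u³ + 2*u)
(4 - 147)*z((-1 + 2)²) = (4 - 147)*((-1 + 2)²*(2 + ((-1 + 2)²)²)) = -143*1²*(2 + (1²)²) = -143*(2 + 1²) = -143*(2 + 1) = -143*3 = -429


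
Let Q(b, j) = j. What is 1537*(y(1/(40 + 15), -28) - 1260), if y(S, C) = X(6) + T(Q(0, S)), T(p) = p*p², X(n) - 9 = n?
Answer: -318369375338/166375 ≈ -1.9136e+6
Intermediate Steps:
X(n) = 9 + n
T(p) = p³
y(S, C) = 15 + S³ (y(S, C) = (9 + 6) + S³ = 15 + S³)
1537*(y(1/(40 + 15), -28) - 1260) = 1537*((15 + (1/(40 + 15))³) - 1260) = 1537*((15 + (1/55)³) - 1260) = 1537*((15 + 1/166375) - 1260) = 1537*(2495626/166375 - 1260) = 1537*(-207136874/166375) = -318369375338/166375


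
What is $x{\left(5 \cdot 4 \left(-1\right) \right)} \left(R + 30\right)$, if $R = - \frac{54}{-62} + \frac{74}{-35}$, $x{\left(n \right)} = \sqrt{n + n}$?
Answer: $\frac{62402 i \sqrt{10}}{1085} \approx 181.87 i$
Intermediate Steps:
$x{\left(n \right)} = \sqrt{2} \sqrt{n}$ ($x{\left(n \right)} = \sqrt{2 n} = \sqrt{2} \sqrt{n}$)
$R = - \frac{1349}{1085}$ ($R = \left(-54\right) \left(- \frac{1}{62}\right) + 74 \left(- \frac{1}{35}\right) = \frac{27}{31} - \frac{74}{35} = - \frac{1349}{1085} \approx -1.2433$)
$x{\left(5 \cdot 4 \left(-1\right) \right)} \left(R + 30\right) = \sqrt{2} \sqrt{5 \cdot 4 \left(-1\right)} \left(- \frac{1349}{1085} + 30\right) = \sqrt{2} \sqrt{20 \left(-1\right)} \frac{31201}{1085} = \sqrt{2} \sqrt{-20} \cdot \frac{31201}{1085} = \sqrt{2} \cdot 2 i \sqrt{5} \cdot \frac{31201}{1085} = 2 i \sqrt{10} \cdot \frac{31201}{1085} = \frac{62402 i \sqrt{10}}{1085}$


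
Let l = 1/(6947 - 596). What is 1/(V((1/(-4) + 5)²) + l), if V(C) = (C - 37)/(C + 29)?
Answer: -158775/44432 ≈ -3.5734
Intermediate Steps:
V(C) = (-37 + C)/(29 + C)
l = 1/6351 ≈ 0.00015746
1/(V((1/(-4) + 5)²) + l) = 1/((-37 + (1/(-4) + 5)²)/(29 + (1/(-4) + 5)²) + 1/6351) = 1/((-37 + (1*(-¼) + 5)²)/(29 + (1*(-¼) + 5)²) + 1/6351) = 1/((-37 + (-¼ + 5)²)/(29 + (-¼ + 5)²) + 1/6351) = 1/((-37 + (19/4)²)/(29 + (19/4)²) + 1/6351) = 1/((-37 + 361/16)/(29 + 361/16) + 1/6351) = 1/(-231/16/(825/16) + 1/6351) = 1/((16/825)*(-231/16) + 1/6351) = 1/(-7/25 + 1/6351) = 1/(-44432/158775) = -158775/44432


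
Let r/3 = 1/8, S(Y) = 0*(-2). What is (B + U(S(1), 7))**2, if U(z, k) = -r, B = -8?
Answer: 4489/64 ≈ 70.141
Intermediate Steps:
S(Y) = 0
r = 3/8 ≈ 0.37500
U(z, k) = -3/8 (U(z, k) = -1*3/8 = -3/8)
(B + U(S(1), 7))**2 = (-8 - 3/8)**2 = (-67/8)**2 = 4489/64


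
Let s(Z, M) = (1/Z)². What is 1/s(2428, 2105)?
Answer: 5895184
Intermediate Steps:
s(Z, M) = Z⁻²
1/s(2428, 2105) = 1/(2428⁻²) = 1/(1/5895184) = 5895184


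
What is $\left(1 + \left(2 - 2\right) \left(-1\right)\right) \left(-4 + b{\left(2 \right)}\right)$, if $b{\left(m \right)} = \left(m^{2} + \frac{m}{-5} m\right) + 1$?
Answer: $\frac{1}{5} \approx 0.2$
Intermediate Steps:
$b{\left(m \right)} = 1 + \frac{4 m^{2}}{5}$ ($b{\left(m \right)} = \left(m^{2} + m \left(- \frac{1}{5}\right) m\right) + 1 = \left(m^{2} + - \frac{m}{5} m\right) + 1 = \left(m^{2} - \frac{m^{2}}{5}\right) + 1 = \frac{4 m^{2}}{5} + 1 = 1 + \frac{4 m^{2}}{5}$)
$\left(1 + \left(2 - 2\right) \left(-1\right)\right) \left(-4 + b{\left(2 \right)}\right) = \left(1 + \left(2 - 2\right) \left(-1\right)\right) \left(-4 + \left(1 + \frac{4 \cdot 2^{2}}{5}\right)\right) = \left(1 + 0 \left(-1\right)\right) \left(-4 + \left(1 + \frac{4}{5} \cdot 4\right)\right) = \left(1 + 0\right) \left(-4 + \left(1 + \frac{16}{5}\right)\right) = 1 \left(-4 + \frac{21}{5}\right) = 1 \cdot \frac{1}{5} = \frac{1}{5}$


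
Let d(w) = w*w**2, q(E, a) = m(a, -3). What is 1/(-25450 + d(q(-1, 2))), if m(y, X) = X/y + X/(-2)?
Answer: -1/25450 ≈ -3.9293e-5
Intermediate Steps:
m(y, X) = -X/2 + X/y (m(y, X) = X/y + X*(-1/2) = X/y - X/2 = -X/2 + X/y)
q(E, a) = 3/2 - 3/a (q(E, a) = -1/2*(-3) - 3/a = 3/2 - 3/a)
d(w) = w**3
1/(-25450 + d(q(-1, 2))) = 1/(-25450 + (3/2 - 3/2)**3) = 1/(-25450 + 0**3) = 1/(-25450 + 0) = 1/(-25450) = -1/25450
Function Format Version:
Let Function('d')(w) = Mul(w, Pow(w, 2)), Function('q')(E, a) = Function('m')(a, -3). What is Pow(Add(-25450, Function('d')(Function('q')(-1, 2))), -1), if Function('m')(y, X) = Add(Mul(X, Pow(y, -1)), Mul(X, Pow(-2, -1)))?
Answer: Rational(-1, 25450) ≈ -3.9293e-5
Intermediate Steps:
Function('m')(y, X) = Add(Mul(Rational(-1, 2), X), Mul(X, Pow(y, -1))) (Function('m')(y, X) = Add(Mul(X, Pow(y, -1)), Mul(X, Rational(-1, 2))) = Add(Mul(X, Pow(y, -1)), Mul(Rational(-1, 2), X)) = Add(Mul(Rational(-1, 2), X), Mul(X, Pow(y, -1))))
Function('q')(E, a) = Add(Rational(3, 2), Mul(-3, Pow(a, -1))) (Function('q')(E, a) = Add(Mul(Rational(-1, 2), -3), Mul(-3, Pow(a, -1))) = Add(Rational(3, 2), Mul(-3, Pow(a, -1))))
Function('d')(w) = Pow(w, 3)
Pow(Add(-25450, Function('d')(Function('q')(-1, 2))), -1) = Pow(Add(-25450, Pow(Add(Rational(3, 2), Mul(-3, Pow(2, -1))), 3)), -1) = Pow(Add(-25450, Pow(Add(Rational(3, 2), Mul(-3, Rational(1, 2))), 3)), -1) = Pow(Add(-25450, Pow(Add(Rational(3, 2), Rational(-3, 2)), 3)), -1) = Pow(Add(-25450, Pow(0, 3)), -1) = Pow(Add(-25450, 0), -1) = Pow(-25450, -1) = Rational(-1, 25450)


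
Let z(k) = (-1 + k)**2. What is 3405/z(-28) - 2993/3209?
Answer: 8409532/2698769 ≈ 3.1161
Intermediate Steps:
3405/z(-28) - 2993/3209 = 3405/((-1 - 28)**2) - 2993/3209 = 3405/((-29)**2) - 2993*1/3209 = 3405/841 - 2993/3209 = 8409532/2698769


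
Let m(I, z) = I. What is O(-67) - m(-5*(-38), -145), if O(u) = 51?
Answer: -139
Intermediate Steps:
O(-67) - m(-5*(-38), -145) = 51 - (-5)*(-38) = 51 - 1*190 = 51 - 190 = -139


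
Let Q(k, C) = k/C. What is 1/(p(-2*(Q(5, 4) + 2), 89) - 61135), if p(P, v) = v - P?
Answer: -2/122079 ≈ -1.6383e-5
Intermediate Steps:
1/(p(-2*(Q(5, 4) + 2), 89) - 61135) = 1/((89 - (-2)*(5/4 + 2)) - 61135) = 1/((89 - (-2)*13/4) - 61135) = 1/((89 - 1*(-13/2)) - 61135) = 1/((89 + 13/2) - 61135) = 1/(191/2 - 61135) = 1/(-122079/2) = -2/122079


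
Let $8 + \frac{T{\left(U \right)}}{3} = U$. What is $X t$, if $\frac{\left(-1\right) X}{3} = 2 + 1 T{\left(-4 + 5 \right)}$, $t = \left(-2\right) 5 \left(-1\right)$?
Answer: $570$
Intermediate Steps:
$T{\left(U \right)} = -24 + 3 U$
$t = 10$ ($t = \left(-10\right) \left(-1\right) = 10$)
$X = 57$ ($X = - 3 \left(2 + 1 \left(-24 + 3 \left(-4 + 5\right)\right)\right) = - 3 \left(2 + 1 \left(-24 + 3 \cdot 1\right)\right) = - 3 \left(2 + 1 \left(-24 + 3\right)\right) = - 3 \left(2 + 1 \left(-21\right)\right) = - 3 \left(2 - 21\right) = \left(-3\right) \left(-19\right) = 57$)
$X t = 57 \cdot 10 = 570$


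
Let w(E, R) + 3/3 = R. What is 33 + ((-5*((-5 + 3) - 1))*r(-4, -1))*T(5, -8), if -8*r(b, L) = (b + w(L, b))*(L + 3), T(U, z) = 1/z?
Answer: 921/32 ≈ 28.781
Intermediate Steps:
w(E, R) = -1 + R
r(b, L) = -(-1 + 2*b)*(3 + L)/8 (r(b, L) = -(b + (-1 + b))*(L + 3)/8 = -(-1 + 2*b)*(3 + L)/8)
33 + ((-5*((-5 + 3) - 1))*r(-4, -1))*T(5, -8) = 33 + ((-5*((-5 + 3) - 1))*(3/8 - ¾*(-4) + (⅛)*(-1) - ¼*(-1)*(-4)))/(-8) = 33 + ((-5*(-2 - 1))*(3/8 + 3 - ⅛ - 1))*(-⅛) = 33 + (-5*(-3)*(9/4))*(-⅛) = 33 + (15*(9/4))*(-⅛) = 33 + (135/4)*(-⅛) = 33 - 135/32 = 921/32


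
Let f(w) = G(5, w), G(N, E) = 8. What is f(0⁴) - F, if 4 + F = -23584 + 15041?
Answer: 8555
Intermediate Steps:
F = -8547 (F = -4 + (-23584 + 15041) = -4 - 8543 = -8547)
f(w) = 8
f(0⁴) - F = 8 - 1*(-8547) = 8 + 8547 = 8555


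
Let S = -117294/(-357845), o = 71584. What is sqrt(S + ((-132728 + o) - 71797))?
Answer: I*sqrt(17023457752656095)/357845 ≈ 364.61*I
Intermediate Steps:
S = 117294/357845 (S = -117294*(-1/357845) = 117294/357845 ≈ 0.32778)
sqrt(S + ((-132728 + o) - 71797)) = sqrt(117294/357845 + ((-132728 + 71584) - 71797)) = sqrt(117294/357845 + (-61144 - 71797)) = sqrt(117294/357845 - 132941) = sqrt(-47572154851/357845) = I*sqrt(17023457752656095)/357845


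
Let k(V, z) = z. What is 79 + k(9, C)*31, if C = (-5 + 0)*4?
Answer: -541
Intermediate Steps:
C = -20 (C = -5*4 = -20)
79 + k(9, C)*31 = 79 - 20*31 = 79 - 620 = -541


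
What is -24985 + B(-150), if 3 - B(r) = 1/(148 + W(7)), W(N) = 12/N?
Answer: -26181143/1048 ≈ -24982.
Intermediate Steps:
B(r) = 3137/1048 (B(r) = 3 - 1/(148 + 12/7) = 3 - 1/1048/7 = 3 - 1*7/1048 = 3 - 7/1048 = 3137/1048)
-24985 + B(-150) = -24985 + 3137/1048 = -26181143/1048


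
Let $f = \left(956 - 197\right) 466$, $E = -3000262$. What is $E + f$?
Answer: $-2646568$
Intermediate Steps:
$f = 353694$ ($f = 759 \cdot 466 = 353694$)
$E + f = -3000262 + 353694 = -2646568$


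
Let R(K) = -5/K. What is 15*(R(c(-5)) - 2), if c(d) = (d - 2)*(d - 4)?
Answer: -655/21 ≈ -31.190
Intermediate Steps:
c(d) = (-4 + d)*(-2 + d) (c(d) = (-2 + d)*(-4 + d) = (-4 + d)*(-2 + d))
15*(R(c(-5)) - 2) = 15*(-5/(8 + (-5)² - 6*(-5)) - 2) = 15*(-5/(8 + 25 + 30) - 2) = 15*(-5/63 - 2) = 15*(-131/63) = -655/21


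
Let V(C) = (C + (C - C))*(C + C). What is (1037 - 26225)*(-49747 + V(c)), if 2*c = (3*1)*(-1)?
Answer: 1252914090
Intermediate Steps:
c = -3/2 (c = ((3*1)*(-1))/2 = (3*(-1))/2 = (½)*(-3) = -3/2 ≈ -1.5000)
V(C) = 2*C² (V(C) = (C + 0)*(2*C) = C*(2*C) = 2*C²)
(1037 - 26225)*(-49747 + V(c)) = (1037 - 26225)*(-49747 + 2*(-3/2)²) = -25188*(-49747 + 2*(9/4)) = -25188*(-49747 + 9/2) = -25188*(-99485/2) = 1252914090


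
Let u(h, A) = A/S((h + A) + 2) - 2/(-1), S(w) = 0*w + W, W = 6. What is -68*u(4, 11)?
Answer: -782/3 ≈ -260.67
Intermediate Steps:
S(w) = 6 (S(w) = 0*w + 6 = 0 + 6 = 6)
u(h, A) = 2 + A/6 (u(h, A) = A/6 - 2/(-1) = A*(1/6) - 2*(-1) = A/6 + 2 = 2 + A/6)
-68*u(4, 11) = -68*(2 + (1/6)*11) = -68*(2 + 11/6) = -68*23/6 = -782/3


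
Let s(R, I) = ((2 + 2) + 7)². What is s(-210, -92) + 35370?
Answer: 35491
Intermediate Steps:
s(R, I) = 121 (s(R, I) = (4 + 7)² = 11² = 121)
s(-210, -92) + 35370 = 121 + 35370 = 35491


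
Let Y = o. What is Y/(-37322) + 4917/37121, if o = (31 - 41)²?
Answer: 89900087/692714981 ≈ 0.12978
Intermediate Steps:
o = 100 (o = (-10)² = 100)
Y = 100
Y/(-37322) + 4917/37121 = 100/(-37322) + 4917/37121 = 100*(-1/37322) + 4917*(1/37121) = -50/18661 + 4917/37121 = 89900087/692714981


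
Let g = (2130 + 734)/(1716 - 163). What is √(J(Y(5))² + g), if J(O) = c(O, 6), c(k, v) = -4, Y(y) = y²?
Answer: 8*√672449/1553 ≈ 4.2242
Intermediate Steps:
J(O) = -4
g = 2864/1553 ≈ 1.8442
√(J(Y(5))² + g) = √((-4)² + 2864/1553) = √(16 + 2864/1553) = √(27712/1553) = 8*√672449/1553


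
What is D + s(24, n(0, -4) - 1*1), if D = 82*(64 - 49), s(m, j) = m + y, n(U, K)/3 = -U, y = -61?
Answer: 1193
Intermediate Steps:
n(U, K) = -3*U (n(U, K) = 3*(-U) = -3*U)
s(m, j) = -61 + m (s(m, j) = m - 61 = -61 + m)
D = 1230 (D = 82*15 = 1230)
D + s(24, n(0, -4) - 1*1) = 1230 + (-61 + 24) = 1230 - 37 = 1193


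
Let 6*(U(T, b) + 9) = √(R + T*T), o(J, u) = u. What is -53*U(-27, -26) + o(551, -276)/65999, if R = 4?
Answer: 31481247/65999 - 53*√733/6 ≈ 237.84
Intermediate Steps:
U(T, b) = -9 + √(4 + T²)/6 (U(T, b) = -9 + √(4 + T*T)/6 = -9 + √(4 + T²)/6)
-53*U(-27, -26) + o(551, -276)/65999 = -53*(-9 + √(4 + (-27)²)/6) - 276/65999 = -53*(-9 + √(4 + 729)/6) - 276*1/65999 = -53*(-9 + √733/6) - 276/65999 = (477 - 53*√733/6) - 276/65999 = 31481247/65999 - 53*√733/6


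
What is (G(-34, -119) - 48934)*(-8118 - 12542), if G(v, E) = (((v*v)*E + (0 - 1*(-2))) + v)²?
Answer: -391147728426120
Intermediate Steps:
G(v, E) = (2 + v + E*v²)² (G(v, E) = ((v²*E + (0 + 2)) + v)² = ((E*v² + 2) + v)² = ((2 + E*v²) + v)² = (2 + v + E*v²)²)
(G(-34, -119) - 48934)*(-8118 - 12542) = ((2 - 34 - 119*(-34)²)² - 48934)*(-8118 - 12542) = ((2 - 34 - 119*1156)² - 48934)*(-20660) = ((2 - 34 - 137564)² - 48934)*(-20660) = ((-137596)² - 48934)*(-20660) = (18932659216 - 48934)*(-20660) = 18932610282*(-20660) = -391147728426120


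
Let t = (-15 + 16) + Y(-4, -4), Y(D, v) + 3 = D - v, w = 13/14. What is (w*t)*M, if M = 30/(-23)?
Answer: 390/161 ≈ 2.4224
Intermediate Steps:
M = -30/23 (M = 30*(-1/23) = -30/23 ≈ -1.3043)
w = 13/14 (w = 13*(1/14) = 13/14 ≈ 0.92857)
Y(D, v) = -3 + D - v (Y(D, v) = -3 + (D - v) = -3 + D - v)
t = -2 (t = (-15 + 16) + (-3 - 4 - 1*(-4)) = 1 + (-3 - 4 + 4) = 1 - 3 = -2)
(w*t)*M = ((13/14)*(-2))*(-30/23) = -13/7*(-30/23) = 390/161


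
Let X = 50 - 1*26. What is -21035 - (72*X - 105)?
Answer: -22658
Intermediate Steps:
X = 24 (X = 50 - 26 = 24)
-21035 - (72*X - 105) = -21035 - (72*24 - 105) = -21035 - (1728 - 105) = -21035 - 1*1623 = -21035 - 1623 = -22658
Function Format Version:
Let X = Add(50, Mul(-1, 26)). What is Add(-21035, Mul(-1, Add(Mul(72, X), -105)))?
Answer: -22658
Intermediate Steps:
X = 24 (X = Add(50, -26) = 24)
Add(-21035, Mul(-1, Add(Mul(72, X), -105))) = Add(-21035, Mul(-1, Add(Mul(72, 24), -105))) = Add(-21035, Mul(-1, Add(1728, -105))) = Add(-21035, Mul(-1, 1623)) = Add(-21035, -1623) = -22658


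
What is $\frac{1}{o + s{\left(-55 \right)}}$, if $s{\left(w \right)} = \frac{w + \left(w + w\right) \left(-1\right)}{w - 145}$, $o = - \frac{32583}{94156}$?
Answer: $- \frac{941560}{584759} \approx -1.6102$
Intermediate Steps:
$o = - \frac{32583}{94156}$ ($o = \left(-32583\right) \frac{1}{94156} = - \frac{32583}{94156} \approx -0.34605$)
$s{\left(w \right)} = - \frac{w}{-145 + w}$ ($s{\left(w \right)} = \frac{w + 2 w \left(-1\right)}{-145 + w} = \frac{w - 2 w}{-145 + w} = \frac{\left(-1\right) w}{-145 + w} = - \frac{w}{-145 + w}$)
$\frac{1}{o + s{\left(-55 \right)}} = \frac{1}{- \frac{32583}{94156} - - \frac{55}{-145 - 55}} = \frac{1}{- \frac{32583}{94156} - - \frac{55}{-200}} = \frac{1}{- \frac{32583}{94156} - \left(-55\right) \left(- \frac{1}{200}\right)} = \frac{1}{- \frac{32583}{94156} - \frac{11}{40}} = \frac{1}{- \frac{584759}{941560}} = - \frac{941560}{584759}$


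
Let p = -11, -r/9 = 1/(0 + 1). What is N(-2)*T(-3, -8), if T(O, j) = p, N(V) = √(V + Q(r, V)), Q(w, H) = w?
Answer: -11*I*√11 ≈ -36.483*I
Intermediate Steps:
r = -9 (r = -9/(0 + 1) = -9/1 = -9*1 = -9)
N(V) = √(-9 + V) (N(V) = √(V - 9) = √(-9 + V))
T(O, j) = -11
N(-2)*T(-3, -8) = √(-9 - 2)*(-11) = √(-11)*(-11) = (I*√11)*(-11) = -11*I*√11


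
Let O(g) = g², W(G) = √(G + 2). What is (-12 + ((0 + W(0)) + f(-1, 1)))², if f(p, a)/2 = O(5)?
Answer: (38 + √2)² ≈ 1553.5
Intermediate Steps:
W(G) = √(2 + G)
f(p, a) = 50 (f(p, a) = 2*5² = 2*25 = 50)
(-12 + ((0 + W(0)) + f(-1, 1)))² = (-12 + ((0 + √(2 + 0)) + 50))² = (-12 + ((0 + √2) + 50))² = (-12 + (√2 + 50))² = (-12 + (50 + √2))² = (38 + √2)²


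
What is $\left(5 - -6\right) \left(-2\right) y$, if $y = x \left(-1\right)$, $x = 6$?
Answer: $132$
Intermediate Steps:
$y = -6$ ($y = 6 \left(-1\right) = -6$)
$\left(5 - -6\right) \left(-2\right) y = \left(5 - -6\right) \left(-2\right) \left(-6\right) = \left(5 + 6\right) \left(-2\right) \left(-6\right) = 11 \left(-2\right) \left(-6\right) = \left(-22\right) \left(-6\right) = 132$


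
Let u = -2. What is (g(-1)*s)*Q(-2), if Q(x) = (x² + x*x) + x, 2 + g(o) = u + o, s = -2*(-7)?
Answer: -420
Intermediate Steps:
s = 14
g(o) = -4 + o (g(o) = -2 + (-2 + o) = -4 + o)
Q(x) = x + 2*x² (Q(x) = (x² + x²) + x = 2*x² + x = x + 2*x²)
(g(-1)*s)*Q(-2) = ((-4 - 1)*14)*(-2*(1 + 2*(-2))) = (-5*14)*(-2*(1 - 4)) = -(-140)*(-3) = -70*6 = -420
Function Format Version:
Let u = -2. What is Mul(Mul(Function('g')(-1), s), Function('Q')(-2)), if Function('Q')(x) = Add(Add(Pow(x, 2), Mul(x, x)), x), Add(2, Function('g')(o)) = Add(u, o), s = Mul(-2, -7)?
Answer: -420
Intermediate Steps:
s = 14
Function('g')(o) = Add(-4, o) (Function('g')(o) = Add(-2, Add(-2, o)) = Add(-4, o))
Function('Q')(x) = Add(x, Mul(2, Pow(x, 2))) (Function('Q')(x) = Add(Add(Pow(x, 2), Pow(x, 2)), x) = Add(Mul(2, Pow(x, 2)), x) = Add(x, Mul(2, Pow(x, 2))))
Mul(Mul(Function('g')(-1), s), Function('Q')(-2)) = Mul(Mul(Add(-4, -1), 14), Mul(-2, Add(1, Mul(2, -2)))) = Mul(Mul(-5, 14), Mul(-2, Add(1, -4))) = Mul(-70, Mul(-2, -3)) = Mul(-70, 6) = -420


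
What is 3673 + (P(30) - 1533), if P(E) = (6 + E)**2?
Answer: 3436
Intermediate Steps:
3673 + (P(30) - 1533) = 3673 + ((6 + 30)**2 - 1533) = 3673 + (36**2 - 1533) = 3673 + (1296 - 1533) = 3673 - 237 = 3436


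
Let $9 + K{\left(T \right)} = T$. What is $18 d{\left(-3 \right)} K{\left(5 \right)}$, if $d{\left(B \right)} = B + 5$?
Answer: $-144$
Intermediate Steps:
$K{\left(T \right)} = -9 + T$
$d{\left(B \right)} = 5 + B$
$18 d{\left(-3 \right)} K{\left(5 \right)} = 18 \left(5 - 3\right) \left(-9 + 5\right) = 18 \cdot 2 \left(-4\right) = 36 \left(-4\right) = -144$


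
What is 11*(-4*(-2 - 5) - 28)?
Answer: 0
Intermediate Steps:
11*(-4*(-2 - 5) - 28) = 11*(-4*(-7) - 28) = 11*(28 - 28) = 11*0 = 0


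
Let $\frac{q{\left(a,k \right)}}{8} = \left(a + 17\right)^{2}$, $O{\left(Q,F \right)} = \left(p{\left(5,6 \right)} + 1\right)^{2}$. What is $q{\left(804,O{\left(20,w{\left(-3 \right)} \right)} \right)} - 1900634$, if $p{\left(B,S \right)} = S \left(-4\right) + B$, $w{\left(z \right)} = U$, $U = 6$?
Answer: $3491694$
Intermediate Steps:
$w{\left(z \right)} = 6$
$p{\left(B,S \right)} = B - 4 S$ ($p{\left(B,S \right)} = - 4 S + B = B - 4 S$)
$O{\left(Q,F \right)} = 324$ ($O{\left(Q,F \right)} = \left(\left(5 - 24\right) + 1\right)^{2} = \left(-19 + 1\right)^{2} = \left(-18\right)^{2} = 324$)
$q{\left(a,k \right)} = 8 \left(17 + a\right)^{2}$ ($q{\left(a,k \right)} = 8 \left(a + 17\right)^{2} = 8 \left(17 + a\right)^{2}$)
$q{\left(804,O{\left(20,w{\left(-3 \right)} \right)} \right)} - 1900634 = 8 \left(17 + 804\right)^{2} - 1900634 = 8 \cdot 821^{2} - 1900634 = 8 \cdot 674041 - 1900634 = 5392328 - 1900634 = 3491694$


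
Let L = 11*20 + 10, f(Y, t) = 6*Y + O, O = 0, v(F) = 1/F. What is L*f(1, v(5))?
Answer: 1380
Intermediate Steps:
f(Y, t) = 6*Y (f(Y, t) = 6*Y + 0 = 6*Y)
L = 230 (L = 220 + 10 = 230)
L*f(1, v(5)) = 230*(6*1) = 230*6 = 1380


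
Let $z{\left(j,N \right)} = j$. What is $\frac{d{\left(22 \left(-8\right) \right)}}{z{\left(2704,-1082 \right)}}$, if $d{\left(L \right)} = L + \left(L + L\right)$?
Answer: $- \frac{33}{169} \approx -0.19527$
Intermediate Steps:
$d{\left(L \right)} = 3 L$ ($d{\left(L \right)} = L + 2 L = 3 L$)
$\frac{d{\left(22 \left(-8\right) \right)}}{z{\left(2704,-1082 \right)}} = \frac{3 \cdot 22 \left(-8\right)}{2704} = 3 \left(-176\right) \frac{1}{2704} = \left(-528\right) \frac{1}{2704} = - \frac{33}{169}$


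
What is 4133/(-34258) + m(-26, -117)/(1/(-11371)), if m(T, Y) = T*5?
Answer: 50641199207/34258 ≈ 1.4782e+6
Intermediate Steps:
m(T, Y) = 5*T
4133/(-34258) + m(-26, -117)/(1/(-11371)) = 4133/(-34258) + (5*(-26))/(1/(-11371)) = 4133*(-1/34258) - 130/(-1/11371) = -4133/34258 - 130*(-11371) = -4133/34258 + 1478230 = 50641199207/34258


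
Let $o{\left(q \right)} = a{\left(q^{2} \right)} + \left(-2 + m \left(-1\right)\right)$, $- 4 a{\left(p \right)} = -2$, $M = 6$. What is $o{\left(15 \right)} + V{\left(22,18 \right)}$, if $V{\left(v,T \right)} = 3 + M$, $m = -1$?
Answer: $\frac{17}{2} \approx 8.5$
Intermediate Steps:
$a{\left(p \right)} = \frac{1}{2}$ ($a{\left(p \right)} = \left(- \frac{1}{4}\right) \left(-2\right) = \frac{1}{2}$)
$o{\left(q \right)} = - \frac{1}{2}$ ($o{\left(q \right)} = \frac{1}{2} - 1 = - \frac{1}{2}$)
$V{\left(v,T \right)} = 9$ ($V{\left(v,T \right)} = 3 + 6 = 9$)
$o{\left(15 \right)} + V{\left(22,18 \right)} = - \frac{1}{2} + 9 = \frac{17}{2}$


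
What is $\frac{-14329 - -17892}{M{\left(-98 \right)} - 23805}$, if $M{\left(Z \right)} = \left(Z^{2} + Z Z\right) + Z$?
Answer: $- \frac{3563}{4695} \approx -0.75889$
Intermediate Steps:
$M{\left(Z \right)} = Z + 2 Z^{2}$ ($M{\left(Z \right)} = \left(Z^{2} + Z^{2}\right) + Z = 2 Z^{2} + Z = Z + 2 Z^{2}$)
$\frac{-14329 - -17892}{M{\left(-98 \right)} - 23805} = \frac{-14329 - -17892}{- 98 \left(1 + 2 \left(-98\right)\right) - 23805} = \frac{-14329 + 17892}{- 98 \left(1 - 196\right) - 23805} = \frac{3563}{\left(-98\right) \left(-195\right) - 23805} = \frac{3563}{19110 - 23805} = \frac{3563}{-4695} = 3563 \left(- \frac{1}{4695}\right) = - \frac{3563}{4695}$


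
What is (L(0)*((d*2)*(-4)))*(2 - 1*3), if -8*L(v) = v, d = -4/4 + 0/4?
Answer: 0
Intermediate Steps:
d = -1 (d = -4*¼ + 0*(¼) = -1 + 0 = -1)
L(v) = -v/8
(L(0)*((d*2)*(-4)))*(2 - 1*3) = ((-⅛*0)*(-1*2*(-4)))*(2 - 1*3) = (0*(-2*(-4)))*(2 - 3) = (0*8)*(-1) = 0*(-1) = 0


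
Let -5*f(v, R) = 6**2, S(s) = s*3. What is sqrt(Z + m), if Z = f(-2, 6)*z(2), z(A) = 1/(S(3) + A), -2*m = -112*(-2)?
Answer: 2*I*sqrt(85195)/55 ≈ 10.614*I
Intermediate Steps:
m = -112 (m = -(-56)*(-2) = -1/2*224 = -112)
S(s) = 3*s
z(A) = 1/(9 + A) (z(A) = 1/(3*3 + A) = 1/(9 + A))
f(v, R) = -36/5 (f(v, R) = -1/5*6**2 = -1/5*36 = -36/5)
Z = -36/55 (Z = -36/(5*(9 + 2)) = -36/5/11 = -36/5*1/11 = -36/55 ≈ -0.65455)
sqrt(Z + m) = sqrt(-36/55 - 112) = sqrt(-6196/55) = 2*I*sqrt(85195)/55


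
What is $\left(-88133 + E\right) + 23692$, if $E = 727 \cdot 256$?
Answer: $121671$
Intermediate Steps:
$E = 186112$
$\left(-88133 + E\right) + 23692 = \left(-88133 + 186112\right) + 23692 = 97979 + 23692 = 121671$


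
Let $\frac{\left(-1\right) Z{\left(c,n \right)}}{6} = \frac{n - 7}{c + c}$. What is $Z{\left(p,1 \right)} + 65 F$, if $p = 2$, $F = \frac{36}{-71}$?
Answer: $- \frac{1701}{71} \approx -23.958$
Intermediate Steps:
$F = - \frac{36}{71}$ ($F = 36 \left(- \frac{1}{71}\right) = - \frac{36}{71} \approx -0.50704$)
$Z{\left(c,n \right)} = - \frac{3 \left(-7 + n\right)}{c}$ ($Z{\left(c,n \right)} = - 6 \frac{n - 7}{c + c} = - 6 \frac{-7 + n}{2 c} = - \frac{3 \left(-7 + n\right)}{c}$)
$Z{\left(p,1 \right)} + 65 F = \frac{3 \left(7 - 1\right)}{2} + 65 \left(- \frac{36}{71}\right) = 3 \cdot \frac{1}{2} \left(7 - 1\right) - \frac{2340}{71} = 3 \cdot \frac{1}{2} \cdot 6 - \frac{2340}{71} = 9 - \frac{2340}{71} = - \frac{1701}{71}$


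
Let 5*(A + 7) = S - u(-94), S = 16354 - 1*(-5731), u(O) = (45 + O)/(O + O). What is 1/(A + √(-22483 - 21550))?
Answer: 3896629940/17222842472001 - 883600*I*√44033/17222842472001 ≈ 0.00022625 - 1.0766e-5*I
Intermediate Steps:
u(O) = (45 + O)/(2*O) (u(O) = (45 + O)/((2*O)) = (45 + O)*(1/(2*O)) = (45 + O)/(2*O))
S = 22085 (S = 16354 + 5731 = 22085)
A = 4145351/940 (A = -7 + (22085 - (45 - 94)/(2*(-94)))/5 = -7 + (22085 - (-1)*(-49)/(2*94))/5 = -7 + (22085 - 1*49/188)/5 = -7 + (22085 - 49/188)/5 = -7 + (⅕)*(4151931/188) = -7 + 4151931/940 = 4145351/940 ≈ 4409.9)
1/(A + √(-22483 - 21550)) = 1/(4145351/940 + √(-22483 - 21550)) = 1/(4145351/940 + √(-44033)) = 1/(4145351/940 + I*√44033)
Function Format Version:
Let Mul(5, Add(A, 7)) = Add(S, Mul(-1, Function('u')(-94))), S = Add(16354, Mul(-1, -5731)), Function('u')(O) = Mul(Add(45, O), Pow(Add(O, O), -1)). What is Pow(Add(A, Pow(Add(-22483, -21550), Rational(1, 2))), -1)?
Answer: Add(Rational(3896629940, 17222842472001), Mul(Rational(-883600, 17222842472001), I, Pow(44033, Rational(1, 2)))) ≈ Add(0.00022625, Mul(-1.0766e-5, I))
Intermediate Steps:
Function('u')(O) = Mul(Rational(1, 2), Pow(O, -1), Add(45, O)) (Function('u')(O) = Mul(Add(45, O), Pow(Mul(2, O), -1)) = Mul(Add(45, O), Mul(Rational(1, 2), Pow(O, -1))) = Mul(Rational(1, 2), Pow(O, -1), Add(45, O)))
S = 22085 (S = Add(16354, 5731) = 22085)
A = Rational(4145351, 940) (A = Add(-7, Mul(Rational(1, 5), Add(22085, Mul(-1, Mul(Rational(1, 2), Pow(-94, -1), Add(45, -94)))))) = Add(-7, Mul(Rational(1, 5), Add(22085, Mul(-1, Mul(Rational(1, 2), Rational(-1, 94), -49))))) = Add(-7, Mul(Rational(1, 5), Add(22085, Mul(-1, Rational(49, 188))))) = Add(-7, Mul(Rational(1, 5), Add(22085, Rational(-49, 188)))) = Add(-7, Mul(Rational(1, 5), Rational(4151931, 188))) = Add(-7, Rational(4151931, 940)) = Rational(4145351, 940) ≈ 4409.9)
Pow(Add(A, Pow(Add(-22483, -21550), Rational(1, 2))), -1) = Pow(Add(Rational(4145351, 940), Pow(Add(-22483, -21550), Rational(1, 2))), -1) = Pow(Add(Rational(4145351, 940), Pow(-44033, Rational(1, 2))), -1) = Pow(Add(Rational(4145351, 940), Mul(I, Pow(44033, Rational(1, 2)))), -1)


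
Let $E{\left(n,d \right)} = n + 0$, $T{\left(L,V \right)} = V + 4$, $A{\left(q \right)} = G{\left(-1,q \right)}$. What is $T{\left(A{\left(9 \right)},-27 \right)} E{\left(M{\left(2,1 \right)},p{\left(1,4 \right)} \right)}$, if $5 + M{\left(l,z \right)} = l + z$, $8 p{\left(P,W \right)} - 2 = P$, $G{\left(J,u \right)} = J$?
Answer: $46$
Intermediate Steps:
$p{\left(P,W \right)} = \frac{1}{4} + \frac{P}{8}$
$A{\left(q \right)} = -1$
$M{\left(l,z \right)} = -5 + l + z$ ($M{\left(l,z \right)} = -5 + \left(l + z\right) = -5 + l + z$)
$T{\left(L,V \right)} = 4 + V$
$E{\left(n,d \right)} = n$
$T{\left(A{\left(9 \right)},-27 \right)} E{\left(M{\left(2,1 \right)},p{\left(1,4 \right)} \right)} = \left(4 - 27\right) \left(-5 + 2 + 1\right) = \left(-23\right) \left(-2\right) = 46$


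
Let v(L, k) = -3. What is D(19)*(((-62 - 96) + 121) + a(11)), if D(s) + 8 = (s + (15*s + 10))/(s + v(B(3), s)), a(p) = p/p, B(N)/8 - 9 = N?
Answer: -837/2 ≈ -418.50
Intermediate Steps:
B(N) = 72 + 8*N
a(p) = 1
D(s) = -8 + (10 + 16*s)/(-3 + s) (D(s) = -8 + (s + (15*s + 10))/(s - 3) = -8 + (s + (10 + 15*s))/(-3 + s) = -8 + (10 + 16*s)/(-3 + s))
D(19)*(((-62 - 96) + 121) + a(11)) = (2*(17 + 4*19)/(-3 + 19))*(((-62 - 96) + 121) + 1) = (2*(17 + 76)/16)*((-158 + 121) + 1) = (2*(1/16)*93)*(-37 + 1) = (93/8)*(-36) = -837/2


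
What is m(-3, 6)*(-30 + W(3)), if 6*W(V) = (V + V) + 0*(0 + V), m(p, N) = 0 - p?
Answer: -87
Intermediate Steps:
m(p, N) = -p
W(V) = V/3 (W(V) = ((V + V) + 0*(0 + V))/6 = (2*V + 0*V)/6 = (2*V + 0)/6 = (2*V)/6 = V/3)
m(-3, 6)*(-30 + W(3)) = (-1*(-3))*(-30 + (1/3)*3) = 3*(-30 + 1) = 3*(-29) = -87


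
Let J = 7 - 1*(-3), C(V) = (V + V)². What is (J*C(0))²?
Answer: 0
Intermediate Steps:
C(V) = 4*V² (C(V) = (2*V)² = 4*V²)
J = 10 (J = 7 + 3 = 10)
(J*C(0))² = (10*(4*0²))² = (10*(4*0))² = (10*0)² = 0² = 0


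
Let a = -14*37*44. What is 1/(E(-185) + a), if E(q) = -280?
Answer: -1/23072 ≈ -4.3343e-5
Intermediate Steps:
a = -22792 (a = -518*44 = -22792)
1/(E(-185) + a) = 1/(-280 - 22792) = 1/(-23072) = -1/23072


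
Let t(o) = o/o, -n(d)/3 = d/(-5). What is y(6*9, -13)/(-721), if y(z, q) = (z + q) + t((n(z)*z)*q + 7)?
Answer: -6/103 ≈ -0.058252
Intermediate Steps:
n(d) = 3*d/5 (n(d) = -3*d/(-5) = -3*d*(-1)/5 = -(-3)*d/5 = 3*d/5)
t(o) = 1
y(z, q) = 1 + q + z (y(z, q) = (z + q) + 1 = (q + z) + 1 = 1 + q + z)
y(6*9, -13)/(-721) = (1 - 13 + 6*9)/(-721) = (1 - 13 + 54)*(-1/721) = 42*(-1/721) = -6/103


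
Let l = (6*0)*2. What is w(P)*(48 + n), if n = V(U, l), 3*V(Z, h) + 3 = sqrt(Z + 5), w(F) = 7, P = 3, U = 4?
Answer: 336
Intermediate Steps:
l = 0 (l = 0*2 = 0)
V(Z, h) = -1 + sqrt(5 + Z)/3 (V(Z, h) = -1 + sqrt(Z + 5)/3 = -1 + sqrt(5 + Z)/3)
n = 0 (n = -1 + sqrt(5 + 4)/3 = -1 + sqrt(9)/3 = -1 + (1/3)*3 = -1 + 1 = 0)
w(P)*(48 + n) = 7*(48 + 0) = 7*48 = 336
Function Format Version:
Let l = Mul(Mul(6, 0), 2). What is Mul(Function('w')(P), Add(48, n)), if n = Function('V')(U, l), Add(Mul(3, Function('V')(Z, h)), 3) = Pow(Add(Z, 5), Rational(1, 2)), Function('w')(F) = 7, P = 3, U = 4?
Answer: 336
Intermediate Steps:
l = 0 (l = Mul(0, 2) = 0)
Function('V')(Z, h) = Add(-1, Mul(Rational(1, 3), Pow(Add(5, Z), Rational(1, 2)))) (Function('V')(Z, h) = Add(-1, Mul(Rational(1, 3), Pow(Add(Z, 5), Rational(1, 2)))) = Add(-1, Mul(Rational(1, 3), Pow(Add(5, Z), Rational(1, 2)))))
n = 0 (n = Add(-1, Mul(Rational(1, 3), Pow(Add(5, 4), Rational(1, 2)))) = Add(-1, Mul(Rational(1, 3), Pow(9, Rational(1, 2)))) = Add(-1, Mul(Rational(1, 3), 3)) = Add(-1, 1) = 0)
Mul(Function('w')(P), Add(48, n)) = Mul(7, Add(48, 0)) = Mul(7, 48) = 336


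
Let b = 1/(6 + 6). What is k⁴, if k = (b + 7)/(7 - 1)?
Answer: 52200625/26873856 ≈ 1.9424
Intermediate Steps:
b = 1/12 ≈ 0.083333
k = 85/72 (k = (1/12 + 7)/(7 - 1) = (85/12)/6 = (85/12)*(⅙) = 85/72 ≈ 1.1806)
k⁴ = (85/72)⁴ = 52200625/26873856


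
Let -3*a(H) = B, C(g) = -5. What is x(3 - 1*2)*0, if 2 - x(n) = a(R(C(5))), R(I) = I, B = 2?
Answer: 0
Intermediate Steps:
a(H) = -2/3 (a(H) = -1/3*2 = -2/3)
x(n) = 8/3 (x(n) = 2 - 1*(-2/3) = 2 + 2/3 = 8/3)
x(3 - 1*2)*0 = (8/3)*0 = 0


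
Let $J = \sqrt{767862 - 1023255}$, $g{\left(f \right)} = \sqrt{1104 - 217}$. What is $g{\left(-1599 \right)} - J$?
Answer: $\sqrt{887} - 9 i \sqrt{3153} \approx 29.783 - 505.36 i$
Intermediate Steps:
$g{\left(f \right)} = \sqrt{887}$
$J = 9 i \sqrt{3153}$ ($J = \sqrt{-255393} = 9 i \sqrt{3153} \approx 505.36 i$)
$g{\left(-1599 \right)} - J = \sqrt{887} - 9 i \sqrt{3153}$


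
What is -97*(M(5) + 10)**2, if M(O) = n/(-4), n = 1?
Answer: -147537/16 ≈ -9221.1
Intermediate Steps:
M(O) = -1/4 (M(O) = 1/(-4) = 1*(-1/4) = -1/4)
-97*(M(5) + 10)**2 = -97*(-1/4 + 10)**2 = -97*(39/4)**2 = -97*1521/16 = -147537/16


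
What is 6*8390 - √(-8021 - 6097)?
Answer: 50340 - I*√14118 ≈ 50340.0 - 118.82*I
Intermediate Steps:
6*8390 - √(-8021 - 6097) = 50340 - √(-14118) = 50340 - I*√14118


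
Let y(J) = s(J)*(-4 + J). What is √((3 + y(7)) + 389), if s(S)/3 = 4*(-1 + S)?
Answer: 4*√38 ≈ 24.658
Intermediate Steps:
s(S) = -12 + 12*S (s(S) = 3*(4*(-1 + S)) = 3*(-4 + 4*S) = -12 + 12*S)
y(J) = (-12 + 12*J)*(-4 + J)
√((3 + y(7)) + 389) = √((3 + 12*(-1 + 7)*(-4 + 7)) + 389) = √((3 + 12*6*3) + 389) = √((3 + 216) + 389) = √(219 + 389) = √608 = 4*√38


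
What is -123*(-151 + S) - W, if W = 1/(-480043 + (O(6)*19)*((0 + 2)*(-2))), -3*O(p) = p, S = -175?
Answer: 19242669319/479891 ≈ 40098.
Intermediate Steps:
O(p) = -p/3
W = -1/479891 (W = 1/(-480043 + (-⅓*6*19)*((0 + 2)*(-2))) = 1/(-480043 + (-2*19)*(2*(-2))) = 1/(-480043 - 38*(-4)) = 1/(-480043 + 152) = 1/(-479891) = -1/479891 ≈ -2.0838e-6)
-123*(-151 + S) - W = -123*(-151 - 175) - 1*(-1/479891) = -123*(-326) + 1/479891 = 40098 + 1/479891 = 19242669319/479891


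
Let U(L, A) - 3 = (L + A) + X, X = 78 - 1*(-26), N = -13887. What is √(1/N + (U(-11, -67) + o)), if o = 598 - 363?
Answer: √5656895681/4629 ≈ 16.248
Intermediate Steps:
X = 104 (X = 78 + 26 = 104)
o = 235
U(L, A) = 107 + A + L (U(L, A) = 3 + ((L + A) + 104) = 3 + ((A + L) + 104) = 3 + (104 + A + L) = 107 + A + L)
√(1/N + (U(-11, -67) + o)) = √(1/(-13887) + ((107 - 67 - 11) + 235)) = √(-1/13887 + (29 + 235)) = √(-1/13887 + 264) = √(3666167/13887) = √5656895681/4629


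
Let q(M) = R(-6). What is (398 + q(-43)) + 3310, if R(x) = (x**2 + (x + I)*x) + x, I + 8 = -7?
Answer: 3864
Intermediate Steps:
I = -15 (I = -8 - 7 = -15)
R(x) = x + x**2 + x*(-15 + x) (R(x) = (x**2 + (x - 15)*x) + x = (x**2 + (-15 + x)*x) + x = (x**2 + x*(-15 + x)) + x = x + x**2 + x*(-15 + x))
q(M) = 156 (q(M) = 2*(-6)*(-7 - 6) = 2*(-6)*(-13) = 156)
(398 + q(-43)) + 3310 = (398 + 156) + 3310 = 554 + 3310 = 3864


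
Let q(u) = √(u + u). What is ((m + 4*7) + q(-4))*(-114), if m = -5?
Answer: -2622 - 228*I*√2 ≈ -2622.0 - 322.44*I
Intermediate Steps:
q(u) = √2*√u (q(u) = √(2*u) = √2*√u)
((m + 4*7) + q(-4))*(-114) = ((-5 + 4*7) + √2*√(-4))*(-114) = ((-5 + 28) + √2*(2*I))*(-114) = (23 + 2*I*√2)*(-114) = -2622 - 228*I*√2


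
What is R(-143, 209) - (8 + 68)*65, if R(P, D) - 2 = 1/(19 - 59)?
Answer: -197521/40 ≈ -4938.0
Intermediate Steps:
R(P, D) = 79/40 (R(P, D) = 2 + 1/(19 - 59) = 2 + 1/(-40) = 2 - 1/40 = 79/40)
R(-143, 209) - (8 + 68)*65 = 79/40 - (8 + 68)*65 = 79/40 - 76*65 = 79/40 - 1*4940 = 79/40 - 4940 = -197521/40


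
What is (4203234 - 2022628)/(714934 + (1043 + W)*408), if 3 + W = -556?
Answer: 1090303/456203 ≈ 2.3899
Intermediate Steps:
W = -559 (W = -3 - 556 = -559)
(4203234 - 2022628)/(714934 + (1043 + W)*408) = (4203234 - 2022628)/(714934 + (1043 - 559)*408) = 2180606/(714934 + 484*408) = 2180606/(714934 + 197472) = 2180606/912406 = 2180606*(1/912406) = 1090303/456203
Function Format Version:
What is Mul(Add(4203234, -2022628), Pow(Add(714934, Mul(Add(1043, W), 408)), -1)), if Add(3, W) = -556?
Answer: Rational(1090303, 456203) ≈ 2.3899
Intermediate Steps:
W = -559 (W = Add(-3, -556) = -559)
Mul(Add(4203234, -2022628), Pow(Add(714934, Mul(Add(1043, W), 408)), -1)) = Mul(Add(4203234, -2022628), Pow(Add(714934, Mul(Add(1043, -559), 408)), -1)) = Mul(2180606, Pow(Add(714934, Mul(484, 408)), -1)) = Mul(2180606, Pow(Add(714934, 197472), -1)) = Mul(2180606, Pow(912406, -1)) = Mul(2180606, Rational(1, 912406)) = Rational(1090303, 456203)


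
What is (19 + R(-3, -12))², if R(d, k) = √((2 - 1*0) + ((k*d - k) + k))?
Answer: (19 + √38)² ≈ 633.25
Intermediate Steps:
R(d, k) = √(2 + d*k) (R(d, k) = √((2 + 0) + ((d*k - k) + k)) = √(2 + ((-k + d*k) + k)) = √(2 + d*k))
(19 + R(-3, -12))² = (19 + √(2 - 3*(-12)))² = (19 + √(2 + 36))² = (19 + √38)²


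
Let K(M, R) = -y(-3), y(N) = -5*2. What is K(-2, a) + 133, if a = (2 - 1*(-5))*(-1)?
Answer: 143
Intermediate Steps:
a = -7 (a = (2 + 5)*(-1) = 7*(-1) = -7)
y(N) = -10
K(M, R) = 10 (K(M, R) = -1*(-10) = 10)
K(-2, a) + 133 = 10 + 133 = 143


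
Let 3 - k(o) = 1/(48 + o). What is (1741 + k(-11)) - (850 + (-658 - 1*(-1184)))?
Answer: 13615/37 ≈ 367.97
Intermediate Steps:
k(o) = 3 - 1/(48 + o)
(1741 + k(-11)) - (850 + (-658 - 1*(-1184))) = (1741 + (143 + 3*(-11))/(48 - 11)) - (850 + (-658 - 1*(-1184))) = (1741 + (143 - 33)/37) - (850 + (-658 + 1184)) = (1741 + (1/37)*110) - (850 + 526) = (1741 + 110/37) - 1*1376 = 64527/37 - 1376 = 13615/37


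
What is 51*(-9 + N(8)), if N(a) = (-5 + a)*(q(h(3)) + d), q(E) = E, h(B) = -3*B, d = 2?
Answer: -1530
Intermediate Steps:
N(a) = 35 - 7*a (N(a) = (-5 + a)*(-3*3 + 2) = (-5 + a)*(-9 + 2) = (-5 + a)*(-7) = 35 - 7*a)
51*(-9 + N(8)) = 51*(-9 + (35 - 7*8)) = 51*(-9 + (35 - 56)) = 51*(-9 - 21) = 51*(-30) = -1530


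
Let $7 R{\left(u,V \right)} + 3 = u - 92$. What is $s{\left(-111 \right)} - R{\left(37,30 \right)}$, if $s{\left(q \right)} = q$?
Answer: $- \frac{719}{7} \approx -102.71$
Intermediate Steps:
$R{\left(u,V \right)} = - \frac{95}{7} + \frac{u}{7}$ ($R{\left(u,V \right)} = - \frac{3}{7} + \frac{u - 92}{7} = - \frac{3}{7} + \frac{-92 + u}{7} = - \frac{3}{7} + \left(- \frac{92}{7} + \frac{u}{7}\right) = - \frac{95}{7} + \frac{u}{7}$)
$s{\left(-111 \right)} - R{\left(37,30 \right)} = -111 - \left(- \frac{95}{7} + \frac{1}{7} \cdot 37\right) = -111 - \left(- \frac{95}{7} + \frac{37}{7}\right) = -111 - - \frac{58}{7} = -111 + \frac{58}{7} = - \frac{719}{7}$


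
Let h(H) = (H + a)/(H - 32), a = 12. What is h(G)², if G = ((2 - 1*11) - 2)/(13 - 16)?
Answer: 2209/7225 ≈ 0.30574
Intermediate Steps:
G = 11/3 (G = ((2 - 11) - 2)/(-3) = (-9 - 2)*(-⅓) = -11*(-⅓) = 11/3 ≈ 3.6667)
h(H) = (12 + H)/(-32 + H) (h(H) = (H + 12)/(H - 32) = (12 + H)/(-32 + H))
h(G)² = ((12 + 11/3)/(-32 + 11/3))² = ((47/3)/(-85/3))² = (-3/85*47/3)² = (-47/85)² = 2209/7225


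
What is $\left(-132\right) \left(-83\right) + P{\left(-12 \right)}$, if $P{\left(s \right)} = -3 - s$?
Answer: $10965$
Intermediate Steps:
$\left(-132\right) \left(-83\right) + P{\left(-12 \right)} = \left(-132\right) \left(-83\right) - -9 = 10956 + \left(-3 + 12\right) = 10956 + 9 = 10965$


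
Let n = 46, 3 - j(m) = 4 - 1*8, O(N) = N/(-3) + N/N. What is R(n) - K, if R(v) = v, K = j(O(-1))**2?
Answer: -3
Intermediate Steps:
O(N) = 1 - N/3 (O(N) = N*(-1/3) + 1 = -N/3 + 1 = 1 - N/3)
j(m) = 7 (j(m) = 3 - (4 - 1*8) = 3 - (4 - 8) = 3 - 1*(-4) = 3 + 4 = 7)
K = 49 (K = 7**2 = 49)
R(n) - K = 46 - 1*49 = 46 - 49 = -3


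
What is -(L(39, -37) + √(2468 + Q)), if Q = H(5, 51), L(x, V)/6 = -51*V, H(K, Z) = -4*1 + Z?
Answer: -11322 - √2515 ≈ -11372.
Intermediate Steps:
H(K, Z) = -4 + Z
L(x, V) = -306*V (L(x, V) = 6*(-51*V) = -306*V)
Q = 47 (Q = -4 + 51 = 47)
-(L(39, -37) + √(2468 + Q)) = -(-306*(-37) + √(2468 + 47)) = -(11322 + √2515) = -11322 - √2515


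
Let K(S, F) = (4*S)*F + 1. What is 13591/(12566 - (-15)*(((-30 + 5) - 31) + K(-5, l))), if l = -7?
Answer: 13591/13841 ≈ 0.98194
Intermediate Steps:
K(S, F) = 1 + 4*F*S (K(S, F) = 4*F*S + 1 = 1 + 4*F*S)
13591/(12566 - (-15)*(((-30 + 5) - 31) + K(-5, l))) = 13591/(12566 - (-15)*(((-30 + 5) - 31) + (1 + 4*(-7)*(-5)))) = 13591/(12566 - (-15)*((-25 - 31) + (1 + 140))) = 13591/(12566 - (-15)*(-56 + 141)) = 13591/(12566 - (-15)*85) = 13591/(12566 - 1*(-1275)) = 13591/(12566 + 1275) = 13591/13841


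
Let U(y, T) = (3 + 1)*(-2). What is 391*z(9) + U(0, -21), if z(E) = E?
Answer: 3511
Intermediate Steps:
U(y, T) = -8 (U(y, T) = 4*(-2) = -8)
391*z(9) + U(0, -21) = 391*9 - 8 = 3519 - 8 = 3511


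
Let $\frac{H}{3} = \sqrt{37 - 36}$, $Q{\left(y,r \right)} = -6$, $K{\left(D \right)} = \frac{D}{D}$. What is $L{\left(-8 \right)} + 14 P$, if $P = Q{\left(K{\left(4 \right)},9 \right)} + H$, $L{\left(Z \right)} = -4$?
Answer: $-46$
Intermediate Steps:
$K{\left(D \right)} = 1$
$H = 3$ ($H = 3 \sqrt{37 - 36} = 3 \sqrt{1} = 3 \cdot 1 = 3$)
$P = -3$ ($P = -6 + 3 = -3$)
$L{\left(-8 \right)} + 14 P = -4 + 14 \left(-3\right) = -4 - 42 = -46$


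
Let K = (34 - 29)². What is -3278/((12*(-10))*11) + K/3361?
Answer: 502289/201660 ≈ 2.4908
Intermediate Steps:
K = 25 (K = 5² = 25)
-3278/((12*(-10))*11) + K/3361 = -3278/((12*(-10))*11) + 25/3361 = -3278/((-120*11)) + 25*(1/3361) = -3278/(-1320) + 25/3361 = -3278*(-1/1320) + 25/3361 = 149/60 + 25/3361 = 502289/201660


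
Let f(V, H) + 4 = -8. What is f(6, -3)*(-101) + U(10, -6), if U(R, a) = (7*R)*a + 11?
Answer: 803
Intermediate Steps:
f(V, H) = -12 (f(V, H) = -4 - 8 = -12)
U(R, a) = 11 + 7*R*a (U(R, a) = 7*R*a + 11 = 11 + 7*R*a)
f(6, -3)*(-101) + U(10, -6) = -12*(-101) + (11 + 7*10*(-6)) = 1212 + (11 - 420) = 1212 - 409 = 803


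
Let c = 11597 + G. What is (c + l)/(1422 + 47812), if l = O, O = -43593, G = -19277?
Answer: -51273/49234 ≈ -1.0414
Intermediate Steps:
c = -7680 (c = 11597 - 19277 = -7680)
l = -43593
(c + l)/(1422 + 47812) = (-7680 - 43593)/(1422 + 47812) = -51273/49234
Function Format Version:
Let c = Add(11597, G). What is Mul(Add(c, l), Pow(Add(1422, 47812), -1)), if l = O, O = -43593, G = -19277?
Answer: Rational(-51273, 49234) ≈ -1.0414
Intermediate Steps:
c = -7680 (c = Add(11597, -19277) = -7680)
l = -43593
Mul(Add(c, l), Pow(Add(1422, 47812), -1)) = Mul(Add(-7680, -43593), Pow(Add(1422, 47812), -1)) = Mul(-51273, Pow(49234, -1)) = Mul(-51273, Rational(1, 49234)) = Rational(-51273, 49234)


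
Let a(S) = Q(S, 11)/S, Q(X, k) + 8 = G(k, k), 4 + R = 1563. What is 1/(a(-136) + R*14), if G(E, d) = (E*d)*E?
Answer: 136/2967013 ≈ 4.5837e-5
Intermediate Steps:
R = 1559 (R = -4 + 1563 = 1559)
G(E, d) = d*E**2
Q(X, k) = -8 + k**3 (Q(X, k) = -8 + k*k**2 = -8 + k**3)
a(S) = 1323/S (a(S) = (-8 + 11**3)/S = (-8 + 1331)/S = 1323/S)
1/(a(-136) + R*14) = 1/(1323/(-136) + 1559*14) = 1/(1323*(-1/136) + 21826) = 1/(-1323/136 + 21826) = 1/(2967013/136) = 136/2967013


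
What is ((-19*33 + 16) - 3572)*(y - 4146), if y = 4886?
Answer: -3095420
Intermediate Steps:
((-19*33 + 16) - 3572)*(y - 4146) = ((-19*33 + 16) - 3572)*(4886 - 4146) = ((-627 + 16) - 3572)*740 = (-611 - 3572)*740 = -4183*740 = -3095420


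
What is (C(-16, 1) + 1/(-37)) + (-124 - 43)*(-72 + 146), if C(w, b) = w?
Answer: -457839/37 ≈ -12374.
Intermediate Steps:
(C(-16, 1) + 1/(-37)) + (-124 - 43)*(-72 + 146) = (-16 + 1/(-37)) + (-124 - 43)*(-72 + 146) = (-16 - 1/37) - 167*74 = -593/37 - 12358 = -457839/37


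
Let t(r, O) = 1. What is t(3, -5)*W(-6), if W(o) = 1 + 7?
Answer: 8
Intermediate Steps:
W(o) = 8
t(3, -5)*W(-6) = 1*8 = 8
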